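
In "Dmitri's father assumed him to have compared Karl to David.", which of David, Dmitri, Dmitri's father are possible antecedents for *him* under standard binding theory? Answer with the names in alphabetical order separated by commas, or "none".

Dmitri

*him* is a pronoun; Principle B requires it to be free in its binding domain — the matrix clause.
— David: second object of the clause headed by 'compared'; is c-commanded by the pronoun; coreference would bind this R-expression — blocked (Principle C).
— Dmitri: possessor inside the subject DP of the matrix clause; does not c-command the pronoun — Principle B does not apply; allowed.
— Dmitri's father: subject of the matrix clause; c-commands the pronoun within its binding domain — blocked (Principle B).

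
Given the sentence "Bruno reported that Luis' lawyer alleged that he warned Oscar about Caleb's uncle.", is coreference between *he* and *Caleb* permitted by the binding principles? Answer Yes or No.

*he* is a pronoun; Principle B requires it to be free in its binding domain — the clause headed by 'warned'.
— Caleb: possessor inside the second object DP of the clause headed by 'warned'; is c-commanded by the pronoun; coreference would bind this R-expression — blocked (Principle C).

No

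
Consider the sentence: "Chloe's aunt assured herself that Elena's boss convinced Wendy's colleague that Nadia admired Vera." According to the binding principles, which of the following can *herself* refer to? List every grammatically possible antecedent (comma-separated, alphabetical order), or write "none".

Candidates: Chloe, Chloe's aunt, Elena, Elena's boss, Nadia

Chloe's aunt

*herself* is a reflexive; Principle A requires it to be bound within its binding domain — the matrix clause.
— Chloe: possessor inside the subject DP of the matrix clause; does not c-command the reflexive — cannot bind it (Principle A).
— Chloe's aunt: subject of the matrix clause; c-commands the reflexive within its binding domain — allowed (Principle A).
— Elena: possessor inside the subject DP of the clause headed by 'convinced'; does not c-command the reflexive — cannot bind it (Principle A).
— Elena's boss: subject of the clause headed by 'convinced'; does not c-command the reflexive — cannot bind it (Principle A).
— Nadia: subject of the clause headed by 'admired'; does not c-command the reflexive — cannot bind it (Principle A).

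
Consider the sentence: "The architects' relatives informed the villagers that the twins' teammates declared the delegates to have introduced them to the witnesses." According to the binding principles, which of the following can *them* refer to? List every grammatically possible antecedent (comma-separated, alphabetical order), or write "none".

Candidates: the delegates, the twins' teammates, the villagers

*them* is a pronoun; Principle B requires it to be free in its binding domain — the clause headed by 'introduced'.
— the delegates: subject of the clause headed by 'introduced'; c-commands the pronoun within its binding domain — blocked (Principle B).
— the twins' teammates: subject of the clause headed by 'declared'; c-commands the pronoun but lies outside its binding domain — allowed.
— the villagers: object of the matrix clause; c-commands the pronoun but lies outside its binding domain — allowed.

the twins' teammates, the villagers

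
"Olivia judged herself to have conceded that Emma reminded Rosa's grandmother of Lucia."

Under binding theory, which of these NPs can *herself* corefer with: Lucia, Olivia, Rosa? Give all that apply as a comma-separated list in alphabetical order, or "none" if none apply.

Olivia

*herself* is a reflexive; Principle A requires it to be bound within its binding domain — the matrix clause.
— Lucia: second object of the clause headed by 'reminded'; does not c-command the reflexive — cannot bind it (Principle A).
— Olivia: subject of the matrix clause; c-commands the reflexive within its binding domain — allowed (Principle A).
— Rosa: possessor inside the object DP of the clause headed by 'reminded'; does not c-command the reflexive — cannot bind it (Principle A).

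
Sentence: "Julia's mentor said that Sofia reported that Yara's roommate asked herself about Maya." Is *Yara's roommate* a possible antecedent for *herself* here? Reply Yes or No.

Yes

*herself* is a reflexive; Principle A requires it to be bound within its binding domain — the clause headed by 'asked'.
— Yara's roommate: subject of the clause headed by 'asked'; c-commands the reflexive within its binding domain — allowed (Principle A).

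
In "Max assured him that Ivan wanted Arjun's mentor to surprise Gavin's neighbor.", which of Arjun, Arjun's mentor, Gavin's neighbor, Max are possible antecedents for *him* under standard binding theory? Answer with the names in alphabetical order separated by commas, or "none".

none

*him* is a pronoun; Principle B requires it to be free in its binding domain — the matrix clause.
— Arjun: possessor inside the subject DP of the clause headed by 'surprise'; is c-commanded by the pronoun; coreference would bind this R-expression — blocked (Principle C).
— Arjun's mentor: subject of the clause headed by 'surprise'; is c-commanded by the pronoun; coreference would bind this R-expression — blocked (Principle C).
— Gavin's neighbor: object of the clause headed by 'surprise'; is c-commanded by the pronoun; coreference would bind this R-expression — blocked (Principle C).
— Max: subject of the matrix clause; c-commands the pronoun within its binding domain — blocked (Principle B).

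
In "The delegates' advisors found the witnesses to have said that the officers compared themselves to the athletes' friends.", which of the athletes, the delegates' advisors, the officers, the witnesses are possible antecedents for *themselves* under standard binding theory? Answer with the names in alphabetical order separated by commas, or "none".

*themselves* is a reflexive; Principle A requires it to be bound within its binding domain — the clause headed by 'compared'.
— the athletes: possessor inside the second object DP of the clause headed by 'compared'; does not c-command the reflexive — cannot bind it (Principle A).
— the delegates' advisors: subject of the matrix clause; c-commands the reflexive but lies outside its binding domain — cannot bind it (Principle A).
— the officers: subject of the clause headed by 'compared'; c-commands the reflexive within its binding domain — allowed (Principle A).
— the witnesses: subject of the clause headed by 'said'; c-commands the reflexive but lies outside its binding domain — cannot bind it (Principle A).

the officers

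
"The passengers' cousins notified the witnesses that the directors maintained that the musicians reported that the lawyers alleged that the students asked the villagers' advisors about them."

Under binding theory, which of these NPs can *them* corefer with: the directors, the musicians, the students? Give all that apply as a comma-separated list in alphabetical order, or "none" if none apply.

*them* is a pronoun; Principle B requires it to be free in its binding domain — the clause headed by 'asked'.
— the directors: subject of the clause headed by 'maintained'; c-commands the pronoun but lies outside its binding domain — allowed.
— the musicians: subject of the clause headed by 'reported'; c-commands the pronoun but lies outside its binding domain — allowed.
— the students: subject of the clause headed by 'asked'; c-commands the pronoun within its binding domain — blocked (Principle B).

the directors, the musicians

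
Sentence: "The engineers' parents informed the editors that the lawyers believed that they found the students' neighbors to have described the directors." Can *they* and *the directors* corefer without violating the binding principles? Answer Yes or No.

No

*the directors* is an R-expression; Principle C requires it to be free (not bound by any c-commanding expression).
— they: subject of the clause headed by 'found'; the pronoun c-commands the R-expression — coreference blocked (Principle C).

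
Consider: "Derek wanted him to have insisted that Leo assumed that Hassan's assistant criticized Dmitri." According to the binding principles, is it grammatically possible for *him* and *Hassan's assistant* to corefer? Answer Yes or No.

No

*him* is a pronoun; Principle B requires it to be free in its binding domain — the matrix clause.
— Hassan's assistant: subject of the clause headed by 'criticized'; is c-commanded by the pronoun; coreference would bind this R-expression — blocked (Principle C).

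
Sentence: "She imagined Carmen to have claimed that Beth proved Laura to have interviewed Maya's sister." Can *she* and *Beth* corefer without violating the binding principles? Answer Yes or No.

*Beth* is an R-expression; Principle C requires it to be free (not bound by any c-commanding expression).
— she: subject of the matrix clause; the pronoun c-commands the R-expression — coreference blocked (Principle C).

No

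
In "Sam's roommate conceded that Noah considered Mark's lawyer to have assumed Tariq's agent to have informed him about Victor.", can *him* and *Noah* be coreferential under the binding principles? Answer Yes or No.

Yes

*Noah* is an R-expression; Principle C requires it to be free (not bound by any c-commanding expression).
— him: object of the clause headed by 'informed'; the pronoun does not c-command the R-expression — coreference allowed.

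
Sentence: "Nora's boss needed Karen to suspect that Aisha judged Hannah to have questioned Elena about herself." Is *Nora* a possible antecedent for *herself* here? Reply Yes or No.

No

*herself* is a reflexive; Principle A requires it to be bound within its binding domain — the clause headed by 'questioned'.
— Nora: possessor inside the subject DP of the matrix clause; does not c-command the reflexive — cannot bind it (Principle A).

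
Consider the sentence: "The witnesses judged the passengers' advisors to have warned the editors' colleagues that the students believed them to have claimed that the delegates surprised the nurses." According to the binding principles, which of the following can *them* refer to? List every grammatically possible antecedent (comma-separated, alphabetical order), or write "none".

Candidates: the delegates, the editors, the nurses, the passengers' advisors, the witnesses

*them* is a pronoun; Principle B requires it to be free in its binding domain — the clause headed by 'believed'.
— the delegates: subject of the clause headed by 'surprised'; is c-commanded by the pronoun; coreference would bind this R-expression — blocked (Principle C).
— the editors: possessor inside the object DP of the clause headed by 'warned'; does not c-command the pronoun — Principle B does not apply; allowed.
— the nurses: object of the clause headed by 'surprised'; is c-commanded by the pronoun; coreference would bind this R-expression — blocked (Principle C).
— the passengers' advisors: subject of the clause headed by 'warned'; c-commands the pronoun but lies outside its binding domain — allowed.
— the witnesses: subject of the matrix clause; c-commands the pronoun but lies outside its binding domain — allowed.

the editors, the passengers' advisors, the witnesses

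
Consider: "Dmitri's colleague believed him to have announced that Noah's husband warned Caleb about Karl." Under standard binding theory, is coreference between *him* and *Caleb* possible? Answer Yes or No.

No

*Caleb* is an R-expression; Principle C requires it to be free (not bound by any c-commanding expression).
— him: subject of the clause headed by 'announced'; the pronoun c-commands the R-expression — coreference blocked (Principle C).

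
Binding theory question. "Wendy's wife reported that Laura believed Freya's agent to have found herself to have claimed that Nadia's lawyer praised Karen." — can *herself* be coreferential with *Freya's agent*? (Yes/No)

Yes

*herself* is a reflexive; Principle A requires it to be bound within its binding domain — the clause headed by 'found'.
— Freya's agent: subject of the clause headed by 'found'; c-commands the reflexive within its binding domain — allowed (Principle A).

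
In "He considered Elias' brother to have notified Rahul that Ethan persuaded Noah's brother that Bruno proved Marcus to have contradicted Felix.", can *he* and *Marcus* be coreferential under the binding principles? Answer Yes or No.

No

*Marcus* is an R-expression; Principle C requires it to be free (not bound by any c-commanding expression).
— he: subject of the matrix clause; the pronoun c-commands the R-expression — coreference blocked (Principle C).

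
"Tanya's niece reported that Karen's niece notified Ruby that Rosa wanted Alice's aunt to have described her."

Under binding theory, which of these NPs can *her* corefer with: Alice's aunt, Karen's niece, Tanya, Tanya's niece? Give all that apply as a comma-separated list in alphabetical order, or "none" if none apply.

*her* is a pronoun; Principle B requires it to be free in its binding domain — the clause headed by 'described'.
— Alice's aunt: subject of the clause headed by 'described'; c-commands the pronoun within its binding domain — blocked (Principle B).
— Karen's niece: subject of the clause headed by 'notified'; c-commands the pronoun but lies outside its binding domain — allowed.
— Tanya: possessor inside the subject DP of the matrix clause; does not c-command the pronoun — Principle B does not apply; allowed.
— Tanya's niece: subject of the matrix clause; c-commands the pronoun but lies outside its binding domain — allowed.

Karen's niece, Tanya, Tanya's niece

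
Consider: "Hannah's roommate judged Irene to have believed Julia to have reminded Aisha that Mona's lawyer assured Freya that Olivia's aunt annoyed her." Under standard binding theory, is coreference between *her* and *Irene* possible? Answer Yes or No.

*Irene* is an R-expression; Principle C requires it to be free (not bound by any c-commanding expression).
— her: object of the clause headed by 'annoyed'; the pronoun does not c-command the R-expression — coreference allowed.

Yes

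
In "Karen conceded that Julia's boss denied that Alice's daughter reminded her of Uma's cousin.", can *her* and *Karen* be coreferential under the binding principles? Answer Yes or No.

Yes

*Karen* is an R-expression; Principle C requires it to be free (not bound by any c-commanding expression).
— her: object of the clause headed by 'reminded'; the pronoun does not c-command the R-expression — coreference allowed.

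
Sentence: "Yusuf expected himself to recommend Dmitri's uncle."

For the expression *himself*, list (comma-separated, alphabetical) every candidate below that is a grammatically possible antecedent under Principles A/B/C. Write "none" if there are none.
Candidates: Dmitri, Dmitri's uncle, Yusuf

*himself* is a reflexive; Principle A requires it to be bound within its binding domain — the matrix clause.
— Dmitri: possessor inside the object DP of the clause headed by 'recommend'; does not c-command the reflexive — cannot bind it (Principle A).
— Dmitri's uncle: object of the clause headed by 'recommend'; does not c-command the reflexive — cannot bind it (Principle A).
— Yusuf: subject of the matrix clause; c-commands the reflexive within its binding domain — allowed (Principle A).

Yusuf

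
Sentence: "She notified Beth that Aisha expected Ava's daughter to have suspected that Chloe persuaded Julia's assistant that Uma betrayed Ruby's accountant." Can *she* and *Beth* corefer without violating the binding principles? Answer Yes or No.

No

*Beth* is an R-expression; Principle C requires it to be free (not bound by any c-commanding expression).
— she: subject of the matrix clause; the pronoun c-commands the R-expression — coreference blocked (Principle C).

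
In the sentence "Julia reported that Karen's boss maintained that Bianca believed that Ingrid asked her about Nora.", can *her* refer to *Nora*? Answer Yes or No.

*her* is a pronoun; Principle B requires it to be free in its binding domain — the clause headed by 'asked'.
— Nora: second object of the clause headed by 'asked'; is c-commanded by the pronoun; coreference would bind this R-expression — blocked (Principle C).

No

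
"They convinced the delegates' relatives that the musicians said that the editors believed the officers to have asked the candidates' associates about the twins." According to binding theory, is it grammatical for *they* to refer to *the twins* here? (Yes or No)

*the twins* is an R-expression; Principle C requires it to be free (not bound by any c-commanding expression).
— they: subject of the matrix clause; the pronoun c-commands the R-expression — coreference blocked (Principle C).

No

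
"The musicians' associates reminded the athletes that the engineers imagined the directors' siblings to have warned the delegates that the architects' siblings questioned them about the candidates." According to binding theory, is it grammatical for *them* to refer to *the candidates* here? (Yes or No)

No

*the candidates* is an R-expression; Principle C requires it to be free (not bound by any c-commanding expression).
— them: object of the clause headed by 'questioned'; the pronoun c-commands the R-expression — coreference blocked (Principle C).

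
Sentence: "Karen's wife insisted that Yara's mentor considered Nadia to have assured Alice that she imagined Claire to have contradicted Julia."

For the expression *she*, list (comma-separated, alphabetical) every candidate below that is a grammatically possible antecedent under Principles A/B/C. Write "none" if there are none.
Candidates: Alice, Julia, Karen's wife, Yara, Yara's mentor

Alice, Karen's wife, Yara, Yara's mentor

*she* is a pronoun; Principle B requires it to be free in its binding domain — the clause headed by 'imagined'.
— Alice: object of the clause headed by 'assured'; c-commands the pronoun but lies outside its binding domain — allowed.
— Julia: object of the clause headed by 'contradicted'; is c-commanded by the pronoun; coreference would bind this R-expression — blocked (Principle C).
— Karen's wife: subject of the matrix clause; c-commands the pronoun but lies outside its binding domain — allowed.
— Yara: possessor inside the subject DP of the clause headed by 'considered'; does not c-command the pronoun — Principle B does not apply; allowed.
— Yara's mentor: subject of the clause headed by 'considered'; c-commands the pronoun but lies outside its binding domain — allowed.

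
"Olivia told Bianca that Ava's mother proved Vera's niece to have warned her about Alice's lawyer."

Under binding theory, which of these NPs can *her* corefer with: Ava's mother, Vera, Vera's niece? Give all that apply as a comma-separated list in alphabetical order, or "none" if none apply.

Ava's mother, Vera

*her* is a pronoun; Principle B requires it to be free in its binding domain — the clause headed by 'warned'.
— Ava's mother: subject of the clause headed by 'proved'; c-commands the pronoun but lies outside its binding domain — allowed.
— Vera: possessor inside the subject DP of the clause headed by 'warned'; does not c-command the pronoun — Principle B does not apply; allowed.
— Vera's niece: subject of the clause headed by 'warned'; c-commands the pronoun within its binding domain — blocked (Principle B).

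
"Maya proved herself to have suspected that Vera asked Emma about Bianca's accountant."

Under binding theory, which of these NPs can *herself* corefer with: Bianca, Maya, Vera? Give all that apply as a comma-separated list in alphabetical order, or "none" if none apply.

Maya

*herself* is a reflexive; Principle A requires it to be bound within its binding domain — the matrix clause.
— Bianca: possessor inside the second object DP of the clause headed by 'asked'; does not c-command the reflexive — cannot bind it (Principle A).
— Maya: subject of the matrix clause; c-commands the reflexive within its binding domain — allowed (Principle A).
— Vera: subject of the clause headed by 'asked'; does not c-command the reflexive — cannot bind it (Principle A).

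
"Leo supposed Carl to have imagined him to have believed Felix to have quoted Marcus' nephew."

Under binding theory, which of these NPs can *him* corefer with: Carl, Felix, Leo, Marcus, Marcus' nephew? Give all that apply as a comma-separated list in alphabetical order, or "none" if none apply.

Leo

*him* is a pronoun; Principle B requires it to be free in its binding domain — the clause headed by 'imagined'.
— Carl: subject of the clause headed by 'imagined'; c-commands the pronoun within its binding domain — blocked (Principle B).
— Felix: subject of the clause headed by 'quoted'; is c-commanded by the pronoun; coreference would bind this R-expression — blocked (Principle C).
— Leo: subject of the matrix clause; c-commands the pronoun but lies outside its binding domain — allowed.
— Marcus: possessor inside the object DP of the clause headed by 'quoted'; is c-commanded by the pronoun; coreference would bind this R-expression — blocked (Principle C).
— Marcus' nephew: object of the clause headed by 'quoted'; is c-commanded by the pronoun; coreference would bind this R-expression — blocked (Principle C).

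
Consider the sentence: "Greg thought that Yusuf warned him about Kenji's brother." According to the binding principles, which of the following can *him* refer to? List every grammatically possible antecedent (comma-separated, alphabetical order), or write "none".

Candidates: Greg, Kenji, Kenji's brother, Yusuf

Greg

*him* is a pronoun; Principle B requires it to be free in its binding domain — the clause headed by 'warned'.
— Greg: subject of the matrix clause; c-commands the pronoun but lies outside its binding domain — allowed.
— Kenji: possessor inside the second object DP of the clause headed by 'warned'; is c-commanded by the pronoun; coreference would bind this R-expression — blocked (Principle C).
— Kenji's brother: second object of the clause headed by 'warned'; is c-commanded by the pronoun; coreference would bind this R-expression — blocked (Principle C).
— Yusuf: subject of the clause headed by 'warned'; c-commands the pronoun within its binding domain — blocked (Principle B).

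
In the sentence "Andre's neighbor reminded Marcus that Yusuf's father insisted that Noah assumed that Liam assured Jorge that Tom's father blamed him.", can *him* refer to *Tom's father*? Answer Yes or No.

*him* is a pronoun; Principle B requires it to be free in its binding domain — the clause headed by 'blamed'.
— Tom's father: subject of the clause headed by 'blamed'; c-commands the pronoun within its binding domain — blocked (Principle B).

No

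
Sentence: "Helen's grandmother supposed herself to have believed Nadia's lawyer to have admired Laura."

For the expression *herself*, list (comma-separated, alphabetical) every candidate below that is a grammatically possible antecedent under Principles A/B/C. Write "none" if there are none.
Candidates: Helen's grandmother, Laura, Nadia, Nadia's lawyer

*herself* is a reflexive; Principle A requires it to be bound within its binding domain — the matrix clause.
— Helen's grandmother: subject of the matrix clause; c-commands the reflexive within its binding domain — allowed (Principle A).
— Laura: object of the clause headed by 'admired'; does not c-command the reflexive — cannot bind it (Principle A).
— Nadia: possessor inside the subject DP of the clause headed by 'admired'; does not c-command the reflexive — cannot bind it (Principle A).
— Nadia's lawyer: subject of the clause headed by 'admired'; does not c-command the reflexive — cannot bind it (Principle A).

Helen's grandmother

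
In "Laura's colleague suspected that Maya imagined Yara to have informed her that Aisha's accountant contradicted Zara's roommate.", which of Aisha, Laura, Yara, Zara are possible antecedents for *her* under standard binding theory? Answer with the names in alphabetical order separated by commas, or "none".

*her* is a pronoun; Principle B requires it to be free in its binding domain — the clause headed by 'informed'.
— Aisha: possessor inside the subject DP of the clause headed by 'contradicted'; is c-commanded by the pronoun; coreference would bind this R-expression — blocked (Principle C).
— Laura: possessor inside the subject DP of the matrix clause; does not c-command the pronoun — Principle B does not apply; allowed.
— Yara: subject of the clause headed by 'informed'; c-commands the pronoun within its binding domain — blocked (Principle B).
— Zara: possessor inside the object DP of the clause headed by 'contradicted'; is c-commanded by the pronoun; coreference would bind this R-expression — blocked (Principle C).

Laura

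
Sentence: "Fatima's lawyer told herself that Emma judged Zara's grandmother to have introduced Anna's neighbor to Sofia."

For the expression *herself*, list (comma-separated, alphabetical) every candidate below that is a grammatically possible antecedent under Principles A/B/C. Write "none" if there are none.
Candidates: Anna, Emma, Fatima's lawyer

*herself* is a reflexive; Principle A requires it to be bound within its binding domain — the matrix clause.
— Anna: possessor inside the object DP of the clause headed by 'introduced'; does not c-command the reflexive — cannot bind it (Principle A).
— Emma: subject of the clause headed by 'judged'; does not c-command the reflexive — cannot bind it (Principle A).
— Fatima's lawyer: subject of the matrix clause; c-commands the reflexive within its binding domain — allowed (Principle A).

Fatima's lawyer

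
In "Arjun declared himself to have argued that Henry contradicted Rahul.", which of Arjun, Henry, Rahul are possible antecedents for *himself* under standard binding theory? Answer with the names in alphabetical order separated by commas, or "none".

*himself* is a reflexive; Principle A requires it to be bound within its binding domain — the matrix clause.
— Arjun: subject of the matrix clause; c-commands the reflexive within its binding domain — allowed (Principle A).
— Henry: subject of the clause headed by 'contradicted'; does not c-command the reflexive — cannot bind it (Principle A).
— Rahul: object of the clause headed by 'contradicted'; does not c-command the reflexive — cannot bind it (Principle A).

Arjun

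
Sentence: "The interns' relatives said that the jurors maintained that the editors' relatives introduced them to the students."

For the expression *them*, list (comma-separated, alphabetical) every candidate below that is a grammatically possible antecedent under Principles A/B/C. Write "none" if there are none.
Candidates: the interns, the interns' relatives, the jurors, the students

*them* is a pronoun; Principle B requires it to be free in its binding domain — the clause headed by 'introduced'.
— the interns: possessor inside the subject DP of the matrix clause; does not c-command the pronoun — Principle B does not apply; allowed.
— the interns' relatives: subject of the matrix clause; c-commands the pronoun but lies outside its binding domain — allowed.
— the jurors: subject of the clause headed by 'maintained'; c-commands the pronoun but lies outside its binding domain — allowed.
— the students: second object of the clause headed by 'introduced'; is c-commanded by the pronoun; coreference would bind this R-expression — blocked (Principle C).

the interns, the interns' relatives, the jurors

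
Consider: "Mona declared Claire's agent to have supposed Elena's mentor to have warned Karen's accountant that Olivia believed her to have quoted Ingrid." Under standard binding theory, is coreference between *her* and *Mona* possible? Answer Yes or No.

Yes

*Mona* is an R-expression; Principle C requires it to be free (not bound by any c-commanding expression).
— her: subject of the clause headed by 'quoted'; the pronoun does not c-command the R-expression — coreference allowed.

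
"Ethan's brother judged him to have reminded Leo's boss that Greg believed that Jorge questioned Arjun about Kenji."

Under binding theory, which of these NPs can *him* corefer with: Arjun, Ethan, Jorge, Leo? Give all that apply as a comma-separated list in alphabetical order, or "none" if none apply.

*him* is a pronoun; Principle B requires it to be free in its binding domain — the matrix clause.
— Arjun: object of the clause headed by 'questioned'; is c-commanded by the pronoun; coreference would bind this R-expression — blocked (Principle C).
— Ethan: possessor inside the subject DP of the matrix clause; does not c-command the pronoun — Principle B does not apply; allowed.
— Jorge: subject of the clause headed by 'questioned'; is c-commanded by the pronoun; coreference would bind this R-expression — blocked (Principle C).
— Leo: possessor inside the object DP of the clause headed by 'reminded'; is c-commanded by the pronoun; coreference would bind this R-expression — blocked (Principle C).

Ethan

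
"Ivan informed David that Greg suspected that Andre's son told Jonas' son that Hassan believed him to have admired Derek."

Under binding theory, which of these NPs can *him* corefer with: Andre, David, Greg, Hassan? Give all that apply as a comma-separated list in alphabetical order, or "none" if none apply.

Andre, David, Greg

*him* is a pronoun; Principle B requires it to be free in its binding domain — the clause headed by 'believed'.
— Andre: possessor inside the subject DP of the clause headed by 'told'; does not c-command the pronoun — Principle B does not apply; allowed.
— David: object of the matrix clause; c-commands the pronoun but lies outside its binding domain — allowed.
— Greg: subject of the clause headed by 'suspected'; c-commands the pronoun but lies outside its binding domain — allowed.
— Hassan: subject of the clause headed by 'believed'; c-commands the pronoun within its binding domain — blocked (Principle B).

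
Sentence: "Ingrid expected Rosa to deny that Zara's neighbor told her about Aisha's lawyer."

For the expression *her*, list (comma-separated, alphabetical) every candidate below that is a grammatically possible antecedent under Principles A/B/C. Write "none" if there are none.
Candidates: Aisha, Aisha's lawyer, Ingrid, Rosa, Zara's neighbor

*her* is a pronoun; Principle B requires it to be free in its binding domain — the clause headed by 'told'.
— Aisha: possessor inside the second object DP of the clause headed by 'told'; is c-commanded by the pronoun; coreference would bind this R-expression — blocked (Principle C).
— Aisha's lawyer: second object of the clause headed by 'told'; is c-commanded by the pronoun; coreference would bind this R-expression — blocked (Principle C).
— Ingrid: subject of the matrix clause; c-commands the pronoun but lies outside its binding domain — allowed.
— Rosa: subject of the clause headed by 'deny'; c-commands the pronoun but lies outside its binding domain — allowed.
— Zara's neighbor: subject of the clause headed by 'told'; c-commands the pronoun within its binding domain — blocked (Principle B).

Ingrid, Rosa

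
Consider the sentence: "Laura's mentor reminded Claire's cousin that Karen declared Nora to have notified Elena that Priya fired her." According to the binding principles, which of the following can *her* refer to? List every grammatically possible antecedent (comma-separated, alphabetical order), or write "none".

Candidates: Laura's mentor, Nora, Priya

Laura's mentor, Nora

*her* is a pronoun; Principle B requires it to be free in its binding domain — the clause headed by 'fired'.
— Laura's mentor: subject of the matrix clause; c-commands the pronoun but lies outside its binding domain — allowed.
— Nora: subject of the clause headed by 'notified'; c-commands the pronoun but lies outside its binding domain — allowed.
— Priya: subject of the clause headed by 'fired'; c-commands the pronoun within its binding domain — blocked (Principle B).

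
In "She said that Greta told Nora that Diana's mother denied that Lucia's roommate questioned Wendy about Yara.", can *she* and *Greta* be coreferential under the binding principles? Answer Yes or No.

No

*Greta* is an R-expression; Principle C requires it to be free (not bound by any c-commanding expression).
— she: subject of the matrix clause; the pronoun c-commands the R-expression — coreference blocked (Principle C).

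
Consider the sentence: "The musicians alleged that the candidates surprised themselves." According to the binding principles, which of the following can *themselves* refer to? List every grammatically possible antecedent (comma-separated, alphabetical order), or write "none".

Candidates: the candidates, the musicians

*themselves* is a reflexive; Principle A requires it to be bound within its binding domain — the clause headed by 'surprised'.
— the candidates: subject of the clause headed by 'surprised'; c-commands the reflexive within its binding domain — allowed (Principle A).
— the musicians: subject of the matrix clause; c-commands the reflexive but lies outside its binding domain — cannot bind it (Principle A).

the candidates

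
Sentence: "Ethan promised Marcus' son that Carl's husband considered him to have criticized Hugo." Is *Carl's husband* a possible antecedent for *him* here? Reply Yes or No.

No

*him* is a pronoun; Principle B requires it to be free in its binding domain — the clause headed by 'considered'.
— Carl's husband: subject of the clause headed by 'considered'; c-commands the pronoun within its binding domain — blocked (Principle B).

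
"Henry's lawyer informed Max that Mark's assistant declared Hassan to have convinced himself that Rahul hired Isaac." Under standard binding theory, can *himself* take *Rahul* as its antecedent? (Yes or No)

*himself* is a reflexive; Principle A requires it to be bound within its binding domain — the clause headed by 'convinced'.
— Rahul: subject of the clause headed by 'hired'; does not c-command the reflexive — cannot bind it (Principle A).

No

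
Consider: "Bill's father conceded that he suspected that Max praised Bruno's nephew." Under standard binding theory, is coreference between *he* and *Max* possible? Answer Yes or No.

*Max* is an R-expression; Principle C requires it to be free (not bound by any c-commanding expression).
— he: subject of the clause headed by 'suspected'; the pronoun c-commands the R-expression — coreference blocked (Principle C).

No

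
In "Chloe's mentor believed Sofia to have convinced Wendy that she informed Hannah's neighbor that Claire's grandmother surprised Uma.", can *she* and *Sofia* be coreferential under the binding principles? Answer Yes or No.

Yes

*Sofia* is an R-expression; Principle C requires it to be free (not bound by any c-commanding expression).
— she: subject of the clause headed by 'informed'; the pronoun does not c-command the R-expression — coreference allowed.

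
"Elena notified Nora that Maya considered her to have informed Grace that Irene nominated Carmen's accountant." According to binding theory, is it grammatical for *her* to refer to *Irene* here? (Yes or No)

*Irene* is an R-expression; Principle C requires it to be free (not bound by any c-commanding expression).
— her: subject of the clause headed by 'informed'; the pronoun c-commands the R-expression — coreference blocked (Principle C).

No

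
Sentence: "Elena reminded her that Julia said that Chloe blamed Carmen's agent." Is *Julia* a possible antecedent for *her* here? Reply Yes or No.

No

*her* is a pronoun; Principle B requires it to be free in its binding domain — the matrix clause.
— Julia: subject of the clause headed by 'said'; is c-commanded by the pronoun; coreference would bind this R-expression — blocked (Principle C).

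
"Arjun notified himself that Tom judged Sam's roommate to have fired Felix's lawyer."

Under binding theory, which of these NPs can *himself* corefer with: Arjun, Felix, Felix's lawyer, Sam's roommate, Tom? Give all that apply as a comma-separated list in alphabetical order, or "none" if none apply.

*himself* is a reflexive; Principle A requires it to be bound within its binding domain — the matrix clause.
— Arjun: subject of the matrix clause; c-commands the reflexive within its binding domain — allowed (Principle A).
— Felix: possessor inside the object DP of the clause headed by 'fired'; does not c-command the reflexive — cannot bind it (Principle A).
— Felix's lawyer: object of the clause headed by 'fired'; does not c-command the reflexive — cannot bind it (Principle A).
— Sam's roommate: subject of the clause headed by 'fired'; does not c-command the reflexive — cannot bind it (Principle A).
— Tom: subject of the clause headed by 'judged'; does not c-command the reflexive — cannot bind it (Principle A).

Arjun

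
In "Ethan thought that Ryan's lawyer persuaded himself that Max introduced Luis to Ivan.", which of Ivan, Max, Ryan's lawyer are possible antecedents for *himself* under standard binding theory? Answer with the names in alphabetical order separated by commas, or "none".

*himself* is a reflexive; Principle A requires it to be bound within its binding domain — the clause headed by 'persuaded'.
— Ivan: second object of the clause headed by 'introduced'; does not c-command the reflexive — cannot bind it (Principle A).
— Max: subject of the clause headed by 'introduced'; does not c-command the reflexive — cannot bind it (Principle A).
— Ryan's lawyer: subject of the clause headed by 'persuaded'; c-commands the reflexive within its binding domain — allowed (Principle A).

Ryan's lawyer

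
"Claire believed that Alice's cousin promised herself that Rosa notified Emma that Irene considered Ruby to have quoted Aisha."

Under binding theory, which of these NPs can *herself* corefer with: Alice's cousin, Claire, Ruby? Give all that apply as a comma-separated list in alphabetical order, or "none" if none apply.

*herself* is a reflexive; Principle A requires it to be bound within its binding domain — the clause headed by 'promised'.
— Alice's cousin: subject of the clause headed by 'promised'; c-commands the reflexive within its binding domain — allowed (Principle A).
— Claire: subject of the matrix clause; c-commands the reflexive but lies outside its binding domain — cannot bind it (Principle A).
— Ruby: subject of the clause headed by 'quoted'; does not c-command the reflexive — cannot bind it (Principle A).

Alice's cousin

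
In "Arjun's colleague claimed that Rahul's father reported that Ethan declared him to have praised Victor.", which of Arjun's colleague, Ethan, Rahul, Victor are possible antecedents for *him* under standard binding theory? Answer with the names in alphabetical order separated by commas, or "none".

*him* is a pronoun; Principle B requires it to be free in its binding domain — the clause headed by 'declared'.
— Arjun's colleague: subject of the matrix clause; c-commands the pronoun but lies outside its binding domain — allowed.
— Ethan: subject of the clause headed by 'declared'; c-commands the pronoun within its binding domain — blocked (Principle B).
— Rahul: possessor inside the subject DP of the clause headed by 'reported'; does not c-command the pronoun — Principle B does not apply; allowed.
— Victor: object of the clause headed by 'praised'; is c-commanded by the pronoun; coreference would bind this R-expression — blocked (Principle C).

Arjun's colleague, Rahul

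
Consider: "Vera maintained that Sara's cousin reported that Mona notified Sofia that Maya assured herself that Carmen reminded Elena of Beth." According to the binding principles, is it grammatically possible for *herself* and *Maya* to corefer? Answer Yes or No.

Yes

*herself* is a reflexive; Principle A requires it to be bound within its binding domain — the clause headed by 'assured'.
— Maya: subject of the clause headed by 'assured'; c-commands the reflexive within its binding domain — allowed (Principle A).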